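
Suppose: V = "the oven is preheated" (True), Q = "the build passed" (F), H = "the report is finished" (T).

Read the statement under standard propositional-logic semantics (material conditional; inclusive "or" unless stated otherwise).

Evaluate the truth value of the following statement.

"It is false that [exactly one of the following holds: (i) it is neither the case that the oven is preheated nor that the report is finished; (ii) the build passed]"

Values: V=T, H=T, Q=F.
This is ~((V nor H) xor Q).

V nor H = T nor T = F
(V nor H) xor Q = F xor F = F
~((V nor H) xor Q) = ~F = T

true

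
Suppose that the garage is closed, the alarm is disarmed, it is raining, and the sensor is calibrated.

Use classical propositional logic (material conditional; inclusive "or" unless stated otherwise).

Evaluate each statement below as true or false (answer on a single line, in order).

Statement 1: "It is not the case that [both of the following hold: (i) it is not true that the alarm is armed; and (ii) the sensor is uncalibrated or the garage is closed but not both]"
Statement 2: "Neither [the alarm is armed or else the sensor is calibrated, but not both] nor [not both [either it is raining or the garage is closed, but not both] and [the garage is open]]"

Statement 1 false / Statement 2 false

Let S = "the alarm is armed" (False), W = "the sensor is calibrated" (True), M = "the garage is closed" (True), N = "it is raining" (True).

Statement 1: In symbols: not (not S and (not W xor M))

not S = not False = True
not W = not True = False
not W xor M = False xor True = True
not S and (not W xor M) = True and True = True
not (not S and (not W xor M)) = not True = False
Hence Statement 1 is false.

Statement 2: In symbols: (S xor W) nor ((N xor M) nand not M)

S xor W = False xor True = True
N xor M = True xor True = False
not M = not True = False
(N xor M) nand not M = False nand False = True
(S xor W) nor ((N xor M) nand not M) = True nor True = False
So Statement 2 is false.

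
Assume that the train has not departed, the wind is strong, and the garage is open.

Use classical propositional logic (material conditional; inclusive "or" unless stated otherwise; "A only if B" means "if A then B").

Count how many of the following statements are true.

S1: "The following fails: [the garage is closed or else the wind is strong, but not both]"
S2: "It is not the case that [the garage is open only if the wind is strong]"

Let D = "the garage is closed" (False), M = "the wind is strong" (True).

S1: In symbols: not (D xor M)

D xor M = False xor True = True
not (D xor M) = not True = False
Hence S1 is false.

S2: Formalization: not (not D -> M)

not D = not False = True
not D -> M = True -> True = True
not (not D -> M) = not True = False
So S2 is false.

0 of the 2 statements are true (none).

0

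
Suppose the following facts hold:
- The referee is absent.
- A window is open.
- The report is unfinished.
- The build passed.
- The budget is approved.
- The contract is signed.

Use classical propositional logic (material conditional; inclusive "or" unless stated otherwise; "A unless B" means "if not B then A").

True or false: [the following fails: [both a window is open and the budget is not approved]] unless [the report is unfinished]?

True.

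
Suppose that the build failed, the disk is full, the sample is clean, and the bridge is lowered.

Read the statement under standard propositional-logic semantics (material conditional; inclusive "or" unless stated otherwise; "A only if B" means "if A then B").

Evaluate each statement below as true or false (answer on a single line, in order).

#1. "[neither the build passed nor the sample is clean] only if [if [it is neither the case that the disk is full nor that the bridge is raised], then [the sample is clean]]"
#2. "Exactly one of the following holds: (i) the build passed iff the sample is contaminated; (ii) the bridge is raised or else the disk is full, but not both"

Let G = "the build passed" (F), R = "the sample is contaminated" (F), K = "the disk is full" (T), N = "the bridge is raised" (F).

#1: Parsed as (G ↓ ¬R) → ((K ↓ N) → ¬R)

¬R = ¬F = T
G ↓ ¬R = F ↓ T = F
K ↓ N = T ↓ F = F
¬R = ¬F = T
(K ↓ N) → ¬R = F → T = T
(G ↓ ¬R) → ((K ↓ N) → ¬R) = F → T = T
Thus #1 is true.

#2: In symbols: (G ↔ R) ⊕ (N ⊕ K)

G ↔ R = F ↔ F = T
N ⊕ K = F ⊕ T = T
(G ↔ R) ⊕ (N ⊕ K) = T ⊕ T = F
So #2 is false.

#1 True / #2 False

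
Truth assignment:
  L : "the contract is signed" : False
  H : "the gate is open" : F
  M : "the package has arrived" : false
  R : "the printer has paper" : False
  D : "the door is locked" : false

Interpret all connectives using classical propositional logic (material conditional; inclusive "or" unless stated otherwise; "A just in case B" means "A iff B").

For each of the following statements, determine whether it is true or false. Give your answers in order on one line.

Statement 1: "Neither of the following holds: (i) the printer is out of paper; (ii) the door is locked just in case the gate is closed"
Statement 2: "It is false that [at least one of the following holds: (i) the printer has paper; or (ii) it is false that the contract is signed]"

Statement 1 False / Statement 2 False

Statement 1: Parsed as ¬R ↓ (D ↔ ¬H)

¬R = ¬F = T
¬H = ¬F = T
D ↔ ¬H = F ↔ T = F
¬R ↓ (D ↔ ¬H) = T ↓ F = F
Thus Statement 1 is false.

Statement 2: In symbols: ¬(R ∨ ¬L)

¬L = ¬F = T
R ∨ ¬L = F ∨ T = T
¬(R ∨ ¬L) = ¬T = F
Hence Statement 2 is false.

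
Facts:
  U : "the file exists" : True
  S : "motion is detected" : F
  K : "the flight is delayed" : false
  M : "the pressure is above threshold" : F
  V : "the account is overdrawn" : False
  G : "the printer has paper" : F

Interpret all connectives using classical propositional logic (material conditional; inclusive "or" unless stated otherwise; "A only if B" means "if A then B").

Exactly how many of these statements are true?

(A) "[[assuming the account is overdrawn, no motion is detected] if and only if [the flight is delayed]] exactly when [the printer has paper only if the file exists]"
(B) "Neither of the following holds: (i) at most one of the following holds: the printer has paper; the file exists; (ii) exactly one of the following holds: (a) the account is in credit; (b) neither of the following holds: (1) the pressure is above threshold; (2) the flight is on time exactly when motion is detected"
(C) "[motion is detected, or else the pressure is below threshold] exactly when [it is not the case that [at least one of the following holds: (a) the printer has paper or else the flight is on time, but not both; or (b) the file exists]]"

0

(A): In symbols: ((V → ¬S) ↔ K) ↔ (G → U)

¬S = ¬F = T
V → ¬S = F → T = T
(V → ¬S) ↔ K = T ↔ F = F
G → U = F → T = T
((V → ¬S) ↔ K) ↔ (G → U) = F ↔ T = F
Hence (A) is false.

(B): Formalization: (G ↑ U) ↓ (¬V ⊕ (M ↓ (¬K ↔ S)))

G ↑ U = F ↑ T = T
¬V = ¬F = T
¬K = ¬F = T
¬K ↔ S = T ↔ F = F
M ↓ (¬K ↔ S) = F ↓ F = T
¬V ⊕ (M ↓ (¬K ↔ S)) = T ⊕ T = F
(G ↑ U) ↓ (¬V ⊕ (M ↓ (¬K ↔ S))) = T ↓ F = F
So (B) is false.

(C): Formalization: (S ∨ ¬M) ↔ ¬((G ⊕ ¬K) ∨ U)

¬M = ¬F = T
S ∨ ¬M = F ∨ T = T
¬K = ¬F = T
G ⊕ ¬K = F ⊕ T = T
(G ⊕ ¬K) ∨ U = T ∨ T = T
¬((G ⊕ ¬K) ∨ U) = ¬T = F
(S ∨ ¬M) ↔ ¬((G ⊕ ¬K) ∨ U) = T ↔ F = F
Hence (C) is false.

0 of the 3 statements are true (none).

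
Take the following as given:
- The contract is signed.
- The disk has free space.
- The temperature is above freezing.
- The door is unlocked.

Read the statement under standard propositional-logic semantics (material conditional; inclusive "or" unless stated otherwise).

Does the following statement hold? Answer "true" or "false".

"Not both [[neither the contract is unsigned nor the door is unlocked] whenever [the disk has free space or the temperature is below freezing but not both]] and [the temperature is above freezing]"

The statement is true.

Let S = "the disk is full" (F), H = "the temperature is below freezing" (F), K = "the contract is signed" (T), P = "the door is locked" (F).
In symbols: ((~S xor H) -> (~K nor ~P)) nand ~H

~S = ~F = T
~S xor H = T xor F = T
~K = ~T = F
~P = ~F = T
~K nor ~P = F nor T = F
(~S xor H) -> (~K nor ~P) = T -> F = F
~H = ~F = T
((~S xor H) -> (~K nor ~P)) nand ~H = F nand T = T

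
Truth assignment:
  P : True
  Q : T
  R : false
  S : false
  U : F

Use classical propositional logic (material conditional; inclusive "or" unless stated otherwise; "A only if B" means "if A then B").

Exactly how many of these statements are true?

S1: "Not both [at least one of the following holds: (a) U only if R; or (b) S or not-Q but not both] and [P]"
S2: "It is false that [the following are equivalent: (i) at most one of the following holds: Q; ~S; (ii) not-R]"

1

S1: Formalization: ((U → R) ∨ (S ⊕ ¬Q)) ↑ P

U → R = F → F = T
¬Q = ¬T = F
S ⊕ ¬Q = F ⊕ F = F
(U → R) ∨ (S ⊕ ¬Q) = T ∨ F = T
((U → R) ∨ (S ⊕ ¬Q)) ↑ P = T ↑ T = F
Hence S1 is false.

S2: Parsed as ¬((Q ↑ ¬S) ↔ ¬R)

¬S = ¬F = T
Q ↑ ¬S = T ↑ T = F
¬R = ¬F = T
(Q ↑ ¬S) ↔ ¬R = F ↔ T = F
¬((Q ↑ ¬S) ↔ ¬R) = ¬F = T
Thus S2 is true.

1 of the 2 statements is true.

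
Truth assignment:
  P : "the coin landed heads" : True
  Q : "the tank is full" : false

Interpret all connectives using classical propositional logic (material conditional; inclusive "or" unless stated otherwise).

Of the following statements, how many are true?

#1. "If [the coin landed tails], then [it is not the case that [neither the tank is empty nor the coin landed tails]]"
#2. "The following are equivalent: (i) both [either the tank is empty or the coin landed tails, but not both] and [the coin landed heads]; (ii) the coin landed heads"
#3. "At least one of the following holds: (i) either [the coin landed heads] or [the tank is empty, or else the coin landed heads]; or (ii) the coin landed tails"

3

#1: This is not P -> not (not Q nor not P).

not P = not True = False
not Q = not False = True
not P = not True = False
not Q nor not P = True nor False = False
not (not Q nor not P) = not False = True
not P -> not (not Q nor not P) = False -> True = True
So #1 is true.

#2: This is ((not Q xor not P) and P) iff P.

not Q = not False = True
not P = not True = False
not Q xor not P = True xor False = True
(not Q xor not P) and P = True and True = True
((not Q xor not P) and P) iff P = True iff True = True
So #2 is true.

#3: Formalization: (P or (not Q or P)) or not P

not Q = not False = True
not Q or P = True or True = True
P or (not Q or P) = True or True = True
not P = not True = False
(P or (not Q or P)) or not P = True or False = True
Hence #3 is true.

True statements: 3.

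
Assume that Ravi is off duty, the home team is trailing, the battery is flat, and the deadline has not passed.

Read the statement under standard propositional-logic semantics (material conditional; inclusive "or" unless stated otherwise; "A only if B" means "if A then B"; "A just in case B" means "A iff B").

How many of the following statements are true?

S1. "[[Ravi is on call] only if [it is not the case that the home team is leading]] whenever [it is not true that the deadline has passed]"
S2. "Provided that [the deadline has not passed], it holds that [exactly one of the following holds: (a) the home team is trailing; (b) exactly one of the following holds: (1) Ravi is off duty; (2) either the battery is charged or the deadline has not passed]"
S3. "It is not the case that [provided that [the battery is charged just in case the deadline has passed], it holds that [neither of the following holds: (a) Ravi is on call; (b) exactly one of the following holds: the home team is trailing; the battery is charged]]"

3

Let U = "the deadline has passed" (F), R = "Ravi is on call" (F), K = "the home team is leading" (F), L = "the battery is charged" (F).

S1: Formalization: ¬U → (R → ¬K)

¬U = ¬F = T
¬K = ¬F = T
R → ¬K = F → T = T
¬U → (R → ¬K) = T → T = T
Thus S1 is true.

S2: This is ¬U → (¬K ⊕ (¬R ⊕ (L ∨ ¬U))).

¬U = ¬F = T
¬K = ¬F = T
¬R = ¬F = T
¬U = ¬F = T
L ∨ ¬U = F ∨ T = T
¬R ⊕ (L ∨ ¬U) = T ⊕ T = F
¬K ⊕ (¬R ⊕ (L ∨ ¬U)) = T ⊕ F = T
¬U → (¬K ⊕ (¬R ⊕ (L ∨ ¬U))) = T → T = T
Hence S2 is true.

S3: Formalization: ¬((L ↔ U) → (R ↓ (¬K ⊕ L)))

L ↔ U = F ↔ F = T
¬K = ¬F = T
¬K ⊕ L = T ⊕ F = T
R ↓ (¬K ⊕ L) = F ↓ T = F
(L ↔ U) → (R ↓ (¬K ⊕ L)) = T → F = F
¬((L ↔ U) → (R ↓ (¬K ⊕ L))) = ¬F = T
So S3 is true.

True statements: 3 (S1, S2, S3).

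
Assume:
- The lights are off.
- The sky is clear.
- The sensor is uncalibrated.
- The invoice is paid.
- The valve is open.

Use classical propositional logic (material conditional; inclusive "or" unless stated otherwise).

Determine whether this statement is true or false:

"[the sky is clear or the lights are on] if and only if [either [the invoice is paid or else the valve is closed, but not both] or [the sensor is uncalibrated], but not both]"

false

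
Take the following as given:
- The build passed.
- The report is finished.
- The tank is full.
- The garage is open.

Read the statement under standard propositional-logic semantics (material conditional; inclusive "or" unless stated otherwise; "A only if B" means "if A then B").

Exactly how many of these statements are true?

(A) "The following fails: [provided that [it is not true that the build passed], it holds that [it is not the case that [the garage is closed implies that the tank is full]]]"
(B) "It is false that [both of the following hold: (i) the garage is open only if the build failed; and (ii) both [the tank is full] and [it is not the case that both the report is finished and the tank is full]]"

Let P = "the build passed" (T), S = "the garage is closed" (F), R = "the tank is full" (T), Q = "the report is finished" (T).

(A): In symbols: ¬(¬P → ¬(S → R))

¬P = ¬T = F
S → R = F → T = T
¬(S → R) = ¬T = F
¬P → ¬(S → R) = F → F = T
¬(¬P → ¬(S → R)) = ¬T = F
So (A) is false.

(B): This is ¬((¬S → ¬P) ∧ (R ∧ (Q ↑ R))).

¬S = ¬F = T
¬P = ¬T = F
¬S → ¬P = T → F = F
Q ↑ R = T ↑ T = F
R ∧ (Q ↑ R) = T ∧ F = F
(¬S → ¬P) ∧ (R ∧ (Q ↑ R)) = F ∧ F = F
¬((¬S → ¬P) ∧ (R ∧ (Q ↑ R))) = ¬F = T
Hence (B) is true.

Count: 1.

1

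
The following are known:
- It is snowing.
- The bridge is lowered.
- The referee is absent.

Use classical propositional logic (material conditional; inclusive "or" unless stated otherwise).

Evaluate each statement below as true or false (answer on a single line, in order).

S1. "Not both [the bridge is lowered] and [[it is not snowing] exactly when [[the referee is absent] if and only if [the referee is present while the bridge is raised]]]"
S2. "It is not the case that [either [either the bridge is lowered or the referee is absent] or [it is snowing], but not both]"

Let L = "the bridge is raised" (False), N = "it is snowing" (True), R = "the referee is present" (False).

S1: Parsed as not L nand (not N iff (not R iff (R and L)))

not L = not False = True
not N = not True = False
not R = not False = True
R and L = False and False = False
not R iff (R and L) = True iff False = False
not N iff (not R iff (R and L)) = False iff False = True
not L nand (not N iff (not R iff (R and L))) = True nand True = False
So S1 is false.

S2: Parsed as not ((not L or not R) xor N)

not L = not False = True
not R = not False = True
not L or not R = True or True = True
(not L or not R) xor N = True xor True = False
not ((not L or not R) xor N) = not False = True
Hence S2 is true.

S1 False, S2 True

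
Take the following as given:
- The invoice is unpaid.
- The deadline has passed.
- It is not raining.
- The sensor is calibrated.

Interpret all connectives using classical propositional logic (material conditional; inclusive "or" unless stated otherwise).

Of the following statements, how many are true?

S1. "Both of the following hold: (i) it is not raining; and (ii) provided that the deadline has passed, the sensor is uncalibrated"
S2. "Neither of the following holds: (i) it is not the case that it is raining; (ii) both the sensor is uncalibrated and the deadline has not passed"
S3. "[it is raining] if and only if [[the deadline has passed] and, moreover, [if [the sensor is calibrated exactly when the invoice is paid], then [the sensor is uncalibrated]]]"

Let R = "it is raining" (F), Q = "the deadline has passed" (T), S = "the sensor is calibrated" (T), P = "the invoice is paid" (F).

S1: In symbols: ~R & (Q -> ~S)

~R = ~F = T
~S = ~T = F
Q -> ~S = T -> F = F
~R & (Q -> ~S) = T & F = F
So S1 is false.

S2: Formalization: ~R nor (~S & ~Q)

~R = ~F = T
~S = ~T = F
~Q = ~T = F
~S & ~Q = F & F = F
~R nor (~S & ~Q) = T nor F = F
Thus S2 is false.

S3: Parsed as R <-> (Q & ((S <-> P) -> ~S))

S <-> P = T <-> F = F
~S = ~T = F
(S <-> P) -> ~S = F -> F = T
Q & ((S <-> P) -> ~S) = T & T = T
R <-> (Q & ((S <-> P) -> ~S)) = F <-> T = F
So S3 is false.

Count: 0.

0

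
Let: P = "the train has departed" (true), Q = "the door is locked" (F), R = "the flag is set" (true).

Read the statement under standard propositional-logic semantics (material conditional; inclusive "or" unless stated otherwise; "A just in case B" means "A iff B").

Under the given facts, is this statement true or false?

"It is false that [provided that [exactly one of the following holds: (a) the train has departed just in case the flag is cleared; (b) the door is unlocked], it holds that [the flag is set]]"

Values: P=T, R=T, Q=F.
Formalization: ~(((P <-> ~R) xor ~Q) -> R)

~R = ~T = F
P <-> ~R = T <-> F = F
~Q = ~F = T
(P <-> ~R) xor ~Q = F xor T = T
((P <-> ~R) xor ~Q) -> R = T -> T = T
~(((P <-> ~R) xor ~Q) -> R) = ~T = F

False.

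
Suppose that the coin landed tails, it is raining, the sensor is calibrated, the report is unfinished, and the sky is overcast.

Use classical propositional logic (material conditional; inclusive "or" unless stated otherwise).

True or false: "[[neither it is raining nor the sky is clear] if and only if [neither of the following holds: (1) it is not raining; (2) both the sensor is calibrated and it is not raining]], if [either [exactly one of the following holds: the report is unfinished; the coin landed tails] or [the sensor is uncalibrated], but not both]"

Let S = "the report is finished" (F), P = "the coin landed heads" (F), R = "the sensor is calibrated" (T), Q = "it is raining" (T), U = "the sky is overcast" (T).
This is ((~S xor ~P) xor ~R) -> ((Q nor ~U) <-> (~Q nor (R & ~Q))).

~S = ~F = T
~P = ~F = T
~S xor ~P = T xor T = F
~R = ~T = F
(~S xor ~P) xor ~R = F xor F = F
~U = ~T = F
Q nor ~U = T nor F = F
~Q = ~T = F
~Q = ~T = F
R & ~Q = T & F = F
~Q nor (R & ~Q) = F nor F = T
(Q nor ~U) <-> (~Q nor (R & ~Q)) = F <-> T = F
((~S xor ~P) xor ~R) -> ((Q nor ~U) <-> (~Q nor (R & ~Q))) = F -> F = T

true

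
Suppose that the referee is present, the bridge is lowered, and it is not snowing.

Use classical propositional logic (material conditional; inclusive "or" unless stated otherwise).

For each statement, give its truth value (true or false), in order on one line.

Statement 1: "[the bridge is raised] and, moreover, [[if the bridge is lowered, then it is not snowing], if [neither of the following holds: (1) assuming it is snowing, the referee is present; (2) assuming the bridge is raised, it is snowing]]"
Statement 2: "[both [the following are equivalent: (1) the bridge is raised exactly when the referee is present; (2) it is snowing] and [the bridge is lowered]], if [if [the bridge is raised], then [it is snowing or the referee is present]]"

Statement 1 false; Statement 2 true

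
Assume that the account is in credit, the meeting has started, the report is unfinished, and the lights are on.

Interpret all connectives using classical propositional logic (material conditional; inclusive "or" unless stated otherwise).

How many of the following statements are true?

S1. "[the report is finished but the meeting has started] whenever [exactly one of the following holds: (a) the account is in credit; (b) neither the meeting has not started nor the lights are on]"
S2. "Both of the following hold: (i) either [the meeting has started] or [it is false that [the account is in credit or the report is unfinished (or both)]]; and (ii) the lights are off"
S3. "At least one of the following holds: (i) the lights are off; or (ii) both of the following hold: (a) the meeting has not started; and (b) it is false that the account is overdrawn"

Let P = "the account is overdrawn" (F), Q = "the meeting has started" (T), S = "the lights are on" (T), R = "the report is finished" (F).

S1: Formalization: (~P xor (~Q nor S)) -> (R & Q)

~P = ~F = T
~Q = ~T = F
~Q nor S = F nor T = F
~P xor (~Q nor S) = T xor F = T
R & Q = F & T = F
(~P xor (~Q nor S)) -> (R & Q) = T -> F = F
So S1 is false.

S2: In symbols: (Q | ~(~P | ~R)) & ~S

~P = ~F = T
~R = ~F = T
~P | ~R = T | T = T
~(~P | ~R) = ~T = F
Q | ~(~P | ~R) = T | F = T
~S = ~T = F
(Q | ~(~P | ~R)) & ~S = T & F = F
So S2 is false.

S3: Formalization: ~S | (~Q & ~P)

~S = ~T = F
~Q = ~T = F
~P = ~F = T
~Q & ~P = F & T = F
~S | (~Q & ~P) = F | F = F
Hence S3 is false.

Count: 0.

0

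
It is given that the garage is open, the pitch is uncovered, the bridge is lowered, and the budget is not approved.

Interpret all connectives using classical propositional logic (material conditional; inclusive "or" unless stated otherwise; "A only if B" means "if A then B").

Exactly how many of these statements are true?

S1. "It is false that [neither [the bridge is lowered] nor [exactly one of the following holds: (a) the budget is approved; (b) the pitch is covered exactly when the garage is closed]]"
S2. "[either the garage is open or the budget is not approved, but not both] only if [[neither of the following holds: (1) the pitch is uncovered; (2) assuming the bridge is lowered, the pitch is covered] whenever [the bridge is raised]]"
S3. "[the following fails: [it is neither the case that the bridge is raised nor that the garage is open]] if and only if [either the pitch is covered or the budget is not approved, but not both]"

Let V = "the bridge is raised" (F), L = "the budget is approved" (F), G = "the pitch is covered" (F), W = "the garage is closed" (F).

S1: Parsed as ¬(¬V ↓ (L ⊕ (G ↔ W)))

¬V = ¬F = T
G ↔ W = F ↔ F = T
L ⊕ (G ↔ W) = F ⊕ T = T
¬V ↓ (L ⊕ (G ↔ W)) = T ↓ T = F
¬(¬V ↓ (L ⊕ (G ↔ W))) = ¬F = T
Hence S1 is true.

S2: This is (¬W ⊕ ¬L) → (V → (¬G ↓ (¬V → G))).

¬W = ¬F = T
¬L = ¬F = T
¬W ⊕ ¬L = T ⊕ T = F
¬G = ¬F = T
¬V = ¬F = T
¬V → G = T → F = F
¬G ↓ (¬V → G) = T ↓ F = F
V → (¬G ↓ (¬V → G)) = F → F = T
(¬W ⊕ ¬L) → (V → (¬G ↓ (¬V → G))) = F → T = T
So S2 is true.

S3: Parsed as ¬(V ↓ ¬W) ↔ (G ⊕ ¬L)

¬W = ¬F = T
V ↓ ¬W = F ↓ T = F
¬(V ↓ ¬W) = ¬F = T
¬L = ¬F = T
G ⊕ ¬L = F ⊕ T = T
¬(V ↓ ¬W) ↔ (G ⊕ ¬L) = T ↔ T = T
Hence S3 is true.

3 of the 3 statements are true.

3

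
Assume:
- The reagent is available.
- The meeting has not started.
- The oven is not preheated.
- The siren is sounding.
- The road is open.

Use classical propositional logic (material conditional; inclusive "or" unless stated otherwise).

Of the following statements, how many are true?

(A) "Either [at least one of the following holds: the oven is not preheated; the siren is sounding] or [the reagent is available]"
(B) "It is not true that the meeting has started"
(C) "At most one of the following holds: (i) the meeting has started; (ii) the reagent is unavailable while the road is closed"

Let M = "the oven is preheated" (False), H = "the siren is sounding" (True), D = "the reagent is available" (True), Q = "the meeting has started" (False), W = "the road is closed" (False).

(A): This is (not M or H) or D.

not M = not False = True
not M or H = True or True = True
(not M or H) or D = True or True = True
Hence (A) is true.

(B): This is not Q.

not Q = not False = True
Hence (B) is true.

(C): Parsed as Q nand (not D and W)

not D = not True = False
not D and W = False and False = False
Q nand (not D and W) = False nand False = True
Hence (C) is true.

3 of the 3 statements are true.

3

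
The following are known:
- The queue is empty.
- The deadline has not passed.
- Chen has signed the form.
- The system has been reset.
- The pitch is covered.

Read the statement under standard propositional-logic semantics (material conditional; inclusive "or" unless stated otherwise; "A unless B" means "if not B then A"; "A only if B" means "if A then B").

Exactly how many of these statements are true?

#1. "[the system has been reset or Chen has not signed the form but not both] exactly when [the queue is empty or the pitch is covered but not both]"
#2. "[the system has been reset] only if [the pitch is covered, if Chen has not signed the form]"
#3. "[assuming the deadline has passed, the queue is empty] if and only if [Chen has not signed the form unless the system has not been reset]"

1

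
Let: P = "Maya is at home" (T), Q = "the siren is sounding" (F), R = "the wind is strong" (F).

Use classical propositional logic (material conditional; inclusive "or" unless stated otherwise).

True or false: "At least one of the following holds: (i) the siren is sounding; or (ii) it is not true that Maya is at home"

Parsed as Q or not P

not P = not True = False
Q or not P = False or False = False

False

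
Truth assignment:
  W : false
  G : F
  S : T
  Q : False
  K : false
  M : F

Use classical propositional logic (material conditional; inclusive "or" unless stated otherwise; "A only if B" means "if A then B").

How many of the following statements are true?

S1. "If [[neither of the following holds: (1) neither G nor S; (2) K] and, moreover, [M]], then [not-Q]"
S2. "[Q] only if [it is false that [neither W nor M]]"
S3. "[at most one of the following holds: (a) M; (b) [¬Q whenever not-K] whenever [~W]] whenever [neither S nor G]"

S1: In symbols: (((G ↓ S) ↓ K) ∧ M) → ¬Q

G ↓ S = F ↓ T = F
(G ↓ S) ↓ K = F ↓ F = T
((G ↓ S) ↓ K) ∧ M = T ∧ F = F
¬Q = ¬F = T
(((G ↓ S) ↓ K) ∧ M) → ¬Q = F → T = T
Thus S1 is true.

S2: In symbols: Q → ¬(W ↓ M)

W ↓ M = F ↓ F = T
¬(W ↓ M) = ¬T = F
Q → ¬(W ↓ M) = F → F = T
So S2 is true.

S3: Parsed as (S ↓ G) → (M ↑ (¬W → (¬K → ¬Q)))

S ↓ G = T ↓ F = F
¬W = ¬F = T
¬K = ¬F = T
¬Q = ¬F = T
¬K → ¬Q = T → T = T
¬W → (¬K → ¬Q) = T → T = T
M ↑ (¬W → (¬K → ¬Q)) = F ↑ T = T
(S ↓ G) → (M ↑ (¬W → (¬K → ¬Q))) = F → T = T
Thus S3 is true.

3 of the 3 statements are true (S1, S2, S3).

3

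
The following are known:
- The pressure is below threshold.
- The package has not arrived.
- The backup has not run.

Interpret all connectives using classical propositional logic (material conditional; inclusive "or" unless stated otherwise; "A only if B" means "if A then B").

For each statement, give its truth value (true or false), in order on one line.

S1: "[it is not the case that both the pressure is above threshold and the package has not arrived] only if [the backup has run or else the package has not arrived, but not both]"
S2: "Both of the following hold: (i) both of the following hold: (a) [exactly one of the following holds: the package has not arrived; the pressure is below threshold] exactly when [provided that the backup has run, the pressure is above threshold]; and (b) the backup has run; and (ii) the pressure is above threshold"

S1 True / S2 False

Let P = "the pressure is above threshold" (F), Q = "the package has arrived" (F), R = "the backup has run" (F).

S1: In symbols: (P nand ~Q) -> (R xor ~Q)

~Q = ~F = T
P nand ~Q = F nand T = T
~Q = ~F = T
R xor ~Q = F xor T = T
(P nand ~Q) -> (R xor ~Q) = T -> T = T
Hence S1 is true.

S2: Parsed as (((~Q xor ~P) <-> (R -> P)) & R) & P

~Q = ~F = T
~P = ~F = T
~Q xor ~P = T xor T = F
R -> P = F -> F = T
(~Q xor ~P) <-> (R -> P) = F <-> T = F
((~Q xor ~P) <-> (R -> P)) & R = F & F = F
(((~Q xor ~P) <-> (R -> P)) & R) & P = F & F = F
So S2 is false.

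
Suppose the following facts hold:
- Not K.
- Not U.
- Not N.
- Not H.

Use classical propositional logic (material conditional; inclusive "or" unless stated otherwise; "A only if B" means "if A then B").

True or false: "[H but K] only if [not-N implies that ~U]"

True

This is (H and K) -> (not N -> not U).

H and K = False and False = False
not N = not False = True
not U = not False = True
not N -> not U = True -> True = True
(H and K) -> (not N -> not U) = False -> True = True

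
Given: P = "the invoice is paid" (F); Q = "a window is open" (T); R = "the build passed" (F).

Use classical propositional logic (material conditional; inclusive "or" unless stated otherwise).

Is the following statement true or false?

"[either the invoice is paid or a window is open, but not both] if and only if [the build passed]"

false

Formalization: (P xor Q) <-> R

P xor Q = F xor T = T
(P xor Q) <-> R = T <-> F = F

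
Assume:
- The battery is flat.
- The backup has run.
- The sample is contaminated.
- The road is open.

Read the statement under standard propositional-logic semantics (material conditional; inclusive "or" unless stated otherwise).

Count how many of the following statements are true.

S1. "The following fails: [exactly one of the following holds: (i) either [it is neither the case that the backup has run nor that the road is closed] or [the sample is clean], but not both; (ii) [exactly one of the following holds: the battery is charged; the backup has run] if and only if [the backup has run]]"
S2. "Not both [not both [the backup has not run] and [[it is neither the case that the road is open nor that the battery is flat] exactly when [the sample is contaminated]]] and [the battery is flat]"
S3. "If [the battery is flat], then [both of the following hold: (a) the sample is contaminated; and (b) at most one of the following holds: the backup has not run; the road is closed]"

1

Let Q = "the backup has run" (T), S = "the road is closed" (F), R = "the sample is contaminated" (T), P = "the battery is charged" (F).

S1: This is ¬(((Q ↓ S) ⊕ ¬R) ⊕ ((P ⊕ Q) ↔ Q)).

Q ↓ S = T ↓ F = F
¬R = ¬T = F
(Q ↓ S) ⊕ ¬R = F ⊕ F = F
P ⊕ Q = F ⊕ T = T
(P ⊕ Q) ↔ Q = T ↔ T = T
((Q ↓ S) ⊕ ¬R) ⊕ ((P ⊕ Q) ↔ Q) = F ⊕ T = T
¬(((Q ↓ S) ⊕ ¬R) ⊕ ((P ⊕ Q) ↔ Q)) = ¬T = F
Hence S1 is false.

S2: Formalization: (¬Q ↑ ((¬S ↓ ¬P) ↔ R)) ↑ ¬P

¬Q = ¬T = F
¬S = ¬F = T
¬P = ¬F = T
¬S ↓ ¬P = T ↓ T = F
(¬S ↓ ¬P) ↔ R = F ↔ T = F
¬Q ↑ ((¬S ↓ ¬P) ↔ R) = F ↑ F = T
¬P = ¬F = T
(¬Q ↑ ((¬S ↓ ¬P) ↔ R)) ↑ ¬P = T ↑ T = F
Hence S2 is false.

S3: This is ¬P → (R ∧ (¬Q ↑ S)).

¬P = ¬F = T
¬Q = ¬T = F
¬Q ↑ S = F ↑ F = T
R ∧ (¬Q ↑ S) = T ∧ T = T
¬P → (R ∧ (¬Q ↑ S)) = T → T = T
So S3 is true.

Count: 1.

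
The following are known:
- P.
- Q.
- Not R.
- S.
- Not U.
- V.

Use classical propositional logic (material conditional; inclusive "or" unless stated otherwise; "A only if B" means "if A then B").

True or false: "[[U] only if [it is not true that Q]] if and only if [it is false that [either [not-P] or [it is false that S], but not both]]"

Formalization: (U -> ~Q) <-> ~(~P xor ~S)

~Q = ~T = F
U -> ~Q = F -> F = T
~P = ~T = F
~S = ~T = F
~P xor ~S = F xor F = F
~(~P xor ~S) = ~F = T
(U -> ~Q) <-> ~(~P xor ~S) = T <-> T = T

True.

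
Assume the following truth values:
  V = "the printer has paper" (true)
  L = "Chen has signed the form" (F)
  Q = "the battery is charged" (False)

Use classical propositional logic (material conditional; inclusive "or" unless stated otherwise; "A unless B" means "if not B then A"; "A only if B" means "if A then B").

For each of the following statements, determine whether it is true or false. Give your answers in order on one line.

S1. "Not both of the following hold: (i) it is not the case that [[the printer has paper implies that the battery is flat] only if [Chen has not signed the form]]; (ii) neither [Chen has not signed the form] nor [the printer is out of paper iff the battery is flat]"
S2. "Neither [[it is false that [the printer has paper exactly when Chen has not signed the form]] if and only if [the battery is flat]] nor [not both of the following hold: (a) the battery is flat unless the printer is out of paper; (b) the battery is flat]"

S1 True; S2 True

S1: Parsed as ¬((V → ¬Q) → ¬L) ↑ (¬L ↓ (¬V ↔ ¬Q))

¬Q = ¬F = T
V → ¬Q = T → T = T
¬L = ¬F = T
(V → ¬Q) → ¬L = T → T = T
¬((V → ¬Q) → ¬L) = ¬T = F
¬L = ¬F = T
¬V = ¬T = F
¬Q = ¬F = T
¬V ↔ ¬Q = F ↔ T = F
¬L ↓ (¬V ↔ ¬Q) = T ↓ F = F
¬((V → ¬Q) → ¬L) ↑ (¬L ↓ (¬V ↔ ¬Q)) = F ↑ F = T
Hence S1 is true.

S2: In symbols: (¬(V ↔ ¬L) ↔ ¬Q) ↓ ((¬Q ∨ ¬V) ↑ ¬Q)

¬L = ¬F = T
V ↔ ¬L = T ↔ T = T
¬(V ↔ ¬L) = ¬T = F
¬Q = ¬F = T
¬(V ↔ ¬L) ↔ ¬Q = F ↔ T = F
¬Q = ¬F = T
¬V = ¬T = F
¬Q ∨ ¬V = T ∨ F = T
¬Q = ¬F = T
(¬Q ∨ ¬V) ↑ ¬Q = T ↑ T = F
(¬(V ↔ ¬L) ↔ ¬Q) ↓ ((¬Q ∨ ¬V) ↑ ¬Q) = F ↓ F = T
So S2 is true.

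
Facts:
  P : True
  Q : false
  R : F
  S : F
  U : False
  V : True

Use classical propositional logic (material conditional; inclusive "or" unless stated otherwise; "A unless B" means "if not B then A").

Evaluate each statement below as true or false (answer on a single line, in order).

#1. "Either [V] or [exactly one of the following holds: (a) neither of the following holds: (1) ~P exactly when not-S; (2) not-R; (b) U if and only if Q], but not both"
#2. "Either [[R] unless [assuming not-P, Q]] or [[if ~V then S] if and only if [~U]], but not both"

#1: This is V ⊕ (((¬P ↔ ¬S) ↓ ¬R) ⊕ (U ↔ Q)).

¬P = ¬T = F
¬S = ¬F = T
¬P ↔ ¬S = F ↔ T = F
¬R = ¬F = T
(¬P ↔ ¬S) ↓ ¬R = F ↓ T = F
U ↔ Q = F ↔ F = T
((¬P ↔ ¬S) ↓ ¬R) ⊕ (U ↔ Q) = F ⊕ T = T
V ⊕ (((¬P ↔ ¬S) ↓ ¬R) ⊕ (U ↔ Q)) = T ⊕ T = F
Hence #1 is false.

#2: In symbols: (R ∨ (¬P → Q)) ⊕ ((¬V → S) ↔ ¬U)

¬P = ¬T = F
¬P → Q = F → F = T
R ∨ (¬P → Q) = F ∨ T = T
¬V = ¬T = F
¬V → S = F → F = T
¬U = ¬F = T
(¬V → S) ↔ ¬U = T ↔ T = T
(R ∨ (¬P → Q)) ⊕ ((¬V → S) ↔ ¬U) = T ⊕ T = F
Hence #2 is false.

#1 false, #2 false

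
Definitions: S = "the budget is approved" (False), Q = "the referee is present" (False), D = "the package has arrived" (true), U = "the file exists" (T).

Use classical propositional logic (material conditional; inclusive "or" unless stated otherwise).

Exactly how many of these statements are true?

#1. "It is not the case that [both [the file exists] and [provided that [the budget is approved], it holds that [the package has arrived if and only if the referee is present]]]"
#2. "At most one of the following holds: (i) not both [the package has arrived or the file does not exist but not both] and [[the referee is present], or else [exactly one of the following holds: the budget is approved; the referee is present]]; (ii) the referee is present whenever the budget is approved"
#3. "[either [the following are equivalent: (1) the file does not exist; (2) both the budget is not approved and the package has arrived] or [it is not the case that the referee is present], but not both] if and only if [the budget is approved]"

0

#1: Parsed as ¬(U ∧ (S → (D ↔ Q)))

D ↔ Q = T ↔ F = F
S → (D ↔ Q) = F → F = T
U ∧ (S → (D ↔ Q)) = T ∧ T = T
¬(U ∧ (S → (D ↔ Q))) = ¬T = F
Thus #1 is false.

#2: In symbols: ((D ⊕ ¬U) ↑ (Q ∨ (S ⊕ Q))) ↑ (S → Q)

¬U = ¬T = F
D ⊕ ¬U = T ⊕ F = T
S ⊕ Q = F ⊕ F = F
Q ∨ (S ⊕ Q) = F ∨ F = F
(D ⊕ ¬U) ↑ (Q ∨ (S ⊕ Q)) = T ↑ F = T
S → Q = F → F = T
((D ⊕ ¬U) ↑ (Q ∨ (S ⊕ Q))) ↑ (S → Q) = T ↑ T = F
So #2 is false.

#3: In symbols: ((¬U ↔ (¬S ∧ D)) ⊕ ¬Q) ↔ S

¬U = ¬T = F
¬S = ¬F = T
¬S ∧ D = T ∧ T = T
¬U ↔ (¬S ∧ D) = F ↔ T = F
¬Q = ¬F = T
(¬U ↔ (¬S ∧ D)) ⊕ ¬Q = F ⊕ T = T
((¬U ↔ (¬S ∧ D)) ⊕ ¬Q) ↔ S = T ↔ F = F
So #3 is false.

Count: 0.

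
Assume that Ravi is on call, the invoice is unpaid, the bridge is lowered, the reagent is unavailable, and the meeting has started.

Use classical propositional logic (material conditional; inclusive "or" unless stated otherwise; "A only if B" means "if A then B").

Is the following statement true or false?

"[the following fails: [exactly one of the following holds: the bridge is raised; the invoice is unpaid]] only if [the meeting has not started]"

true

Let R = "the bridge is raised" (False), Q = "the invoice is paid" (False), U = "the meeting has started" (True).
In symbols: not (R xor not Q) -> not U

not Q = not False = True
R xor not Q = False xor True = True
not (R xor not Q) = not True = False
not U = not True = False
not (R xor not Q) -> not U = False -> False = True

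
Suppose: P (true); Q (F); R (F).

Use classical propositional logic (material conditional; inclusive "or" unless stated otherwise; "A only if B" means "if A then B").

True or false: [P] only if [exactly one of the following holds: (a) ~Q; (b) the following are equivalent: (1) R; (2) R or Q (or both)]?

False

Formalization: P -> (not Q xor (R iff (R or Q)))

not Q = not False = True
R or Q = False or False = False
R iff (R or Q) = False iff False = True
not Q xor (R iff (R or Q)) = True xor True = False
P -> (not Q xor (R iff (R or Q))) = True -> False = False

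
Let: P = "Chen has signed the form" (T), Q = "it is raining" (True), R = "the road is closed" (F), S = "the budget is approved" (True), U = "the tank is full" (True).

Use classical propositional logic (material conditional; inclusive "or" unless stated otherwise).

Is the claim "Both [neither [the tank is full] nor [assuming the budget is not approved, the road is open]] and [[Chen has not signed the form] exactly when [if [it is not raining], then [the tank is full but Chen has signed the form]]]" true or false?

Formalization: (U ↓ (¬S → ¬R)) ∧ (¬P ↔ (¬Q → (U ∧ P)))

¬S = ¬T = F
¬R = ¬F = T
¬S → ¬R = F → T = T
U ↓ (¬S → ¬R) = T ↓ T = F
¬P = ¬T = F
¬Q = ¬T = F
U ∧ P = T ∧ T = T
¬Q → (U ∧ P) = F → T = T
¬P ↔ (¬Q → (U ∧ P)) = F ↔ T = F
(U ↓ (¬S → ¬R)) ∧ (¬P ↔ (¬Q → (U ∧ P))) = F ∧ F = F

The statement is false.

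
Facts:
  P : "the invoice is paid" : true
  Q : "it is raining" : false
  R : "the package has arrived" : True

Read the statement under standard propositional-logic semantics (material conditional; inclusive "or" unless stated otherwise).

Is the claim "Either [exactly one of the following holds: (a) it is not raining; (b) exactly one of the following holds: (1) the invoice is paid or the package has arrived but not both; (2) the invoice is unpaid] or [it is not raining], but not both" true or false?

False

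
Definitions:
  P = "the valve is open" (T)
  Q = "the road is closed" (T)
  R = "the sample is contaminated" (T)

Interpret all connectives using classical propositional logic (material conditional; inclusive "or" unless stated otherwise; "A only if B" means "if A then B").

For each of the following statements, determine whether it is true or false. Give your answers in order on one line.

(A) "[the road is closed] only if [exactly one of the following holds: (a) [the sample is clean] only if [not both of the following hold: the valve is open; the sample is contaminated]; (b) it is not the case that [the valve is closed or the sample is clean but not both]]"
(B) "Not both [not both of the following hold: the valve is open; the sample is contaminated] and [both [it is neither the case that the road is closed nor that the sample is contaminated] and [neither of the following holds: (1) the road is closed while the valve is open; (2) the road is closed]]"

(A): Parsed as Q -> ((not R -> (P nand R)) xor not (not P xor not R))

not R = not True = False
P nand R = True nand True = False
not R -> (P nand R) = False -> False = True
not P = not True = False
not R = not True = False
not P xor not R = False xor False = False
not (not P xor not R) = not False = True
(not R -> (P nand R)) xor not (not P xor not R) = True xor True = False
Q -> ((not R -> (P nand R)) xor not (not P xor not R)) = True -> False = False
Hence (A) is false.

(B): This is (P nand R) nand ((Q nor R) and ((Q and P) nor Q)).

P nand R = True nand True = False
Q nor R = True nor True = False
Q and P = True and True = True
(Q and P) nor Q = True nor True = False
(Q nor R) and ((Q and P) nor Q) = False and False = False
(P nand R) nand ((Q nor R) and ((Q and P) nor Q)) = False nand False = True
So (B) is true.

(A) False / (B) True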